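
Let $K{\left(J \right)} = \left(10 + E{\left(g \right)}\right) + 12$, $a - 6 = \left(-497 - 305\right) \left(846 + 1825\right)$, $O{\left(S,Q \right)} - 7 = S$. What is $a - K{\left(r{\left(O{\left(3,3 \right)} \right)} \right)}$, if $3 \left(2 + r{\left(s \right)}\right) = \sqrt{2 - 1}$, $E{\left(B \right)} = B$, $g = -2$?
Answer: $-2142156$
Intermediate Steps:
$O{\left(S,Q \right)} = 7 + S$
$r{\left(s \right)} = - \frac{5}{3}$ ($r{\left(s \right)} = -2 + \frac{\sqrt{2 - 1}}{3} = -2 + \frac{\sqrt{1}}{3} = -2 + \frac{1}{3} \cdot 1 = -2 + \frac{1}{3} = - \frac{5}{3}$)
$a = -2142136$ ($a = 6 + \left(-497 - 305\right) \left(846 + 1825\right) = 6 - 2142142 = -2142136$)
$K{\left(J \right)} = 20$ ($K{\left(J \right)} = \left(10 - 2\right) + 12 = 8 + 12 = 20$)
$a - K{\left(r{\left(O{\left(3,3 \right)} \right)} \right)} = -2142136 - 20 = -2142156$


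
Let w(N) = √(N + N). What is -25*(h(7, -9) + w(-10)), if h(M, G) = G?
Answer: 225 - 50*I*√5 ≈ 225.0 - 111.8*I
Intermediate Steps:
w(N) = √2*√N (w(N) = √(2*N) = √2*√N)
-25*(h(7, -9) + w(-10)) = -25*(-9 + √2*√(-10)) = -25*(-9 + √2*(I*√10)) = -25*(-9 + 2*I*√5) = 225 - 50*I*√5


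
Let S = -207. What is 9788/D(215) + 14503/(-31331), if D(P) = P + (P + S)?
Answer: 303433659/6986813 ≈ 43.430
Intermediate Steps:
D(P) = -207 + 2*P (D(P) = P + (P - 207) = P + (-207 + P) = -207 + 2*P)
9788/D(215) + 14503/(-31331) = 9788/(-207 + 2*215) + 14503/(-31331) = 9788/(-207 + 430) + 14503*(-1/31331) = 9788/223 - 14503/31331 = 303433659/6986813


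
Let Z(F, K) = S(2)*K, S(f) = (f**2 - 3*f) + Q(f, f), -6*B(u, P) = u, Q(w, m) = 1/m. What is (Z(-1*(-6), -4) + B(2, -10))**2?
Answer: 289/9 ≈ 32.111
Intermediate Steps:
B(u, P) = -u/6
S(f) = 1/f + f**2 - 3*f (S(f) = (f**2 - 3*f) + 1/f = 1/f + f**2 - 3*f)
Z(F, K) = -3*K/2 (Z(F, K) = ((1 + 2**2*(-3 + 2))/2)*K = ((1 + 4*(-1))/2)*K = ((1 - 4)/2)*K = ((1/2)*(-3))*K = -3*K/2)
(Z(-1*(-6), -4) + B(2, -10))**2 = (-3/2*(-4) - 1/6*2)**2 = (6 - 1/3)**2 = (17/3)**2 = 289/9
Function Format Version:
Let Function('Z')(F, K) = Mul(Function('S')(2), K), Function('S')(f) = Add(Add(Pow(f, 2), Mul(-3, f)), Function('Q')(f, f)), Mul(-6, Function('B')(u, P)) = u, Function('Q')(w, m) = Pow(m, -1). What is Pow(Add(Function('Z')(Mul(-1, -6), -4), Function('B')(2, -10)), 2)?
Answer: Rational(289, 9) ≈ 32.111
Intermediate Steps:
Function('B')(u, P) = Mul(Rational(-1, 6), u)
Function('S')(f) = Add(Pow(f, -1), Pow(f, 2), Mul(-3, f)) (Function('S')(f) = Add(Add(Pow(f, 2), Mul(-3, f)), Pow(f, -1)) = Add(Pow(f, -1), Pow(f, 2), Mul(-3, f)))
Function('Z')(F, K) = Mul(Rational(-3, 2), K) (Function('Z')(F, K) = Mul(Mul(Pow(2, -1), Add(1, Mul(Pow(2, 2), Add(-3, 2)))), K) = Mul(Mul(Rational(1, 2), Add(1, Mul(4, -1))), K) = Mul(Mul(Rational(1, 2), Add(1, -4)), K) = Mul(Mul(Rational(1, 2), -3), K) = Mul(Rational(-3, 2), K))
Pow(Add(Function('Z')(Mul(-1, -6), -4), Function('B')(2, -10)), 2) = Pow(Add(Mul(Rational(-3, 2), -4), Mul(Rational(-1, 6), 2)), 2) = Pow(Add(6, Rational(-1, 3)), 2) = Pow(Rational(17, 3), 2) = Rational(289, 9)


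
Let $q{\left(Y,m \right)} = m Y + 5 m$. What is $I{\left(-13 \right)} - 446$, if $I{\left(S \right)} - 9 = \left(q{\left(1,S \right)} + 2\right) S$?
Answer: $551$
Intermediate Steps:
$q{\left(Y,m \right)} = 5 m + Y m$ ($q{\left(Y,m \right)} = Y m + 5 m = 5 m + Y m$)
$I{\left(S \right)} = 9 + S \left(2 + 6 S\right)$ ($I{\left(S \right)} = 9 + \left(S \left(5 + 1\right) + 2\right) S = 9 + \left(S 6 + 2\right) S = 9 + \left(6 S + 2\right) S = 9 + \left(2 + 6 S\right) S = 9 + S \left(2 + 6 S\right)$)
$I{\left(-13 \right)} - 446 = \left(9 + 2 \left(-13\right) + 6 \left(-13\right)^{2}\right) - 446 = \left(9 - 26 + 6 \cdot 169\right) - 446 = \left(9 - 26 + 1014\right) - 446 = 997 - 446 = 551$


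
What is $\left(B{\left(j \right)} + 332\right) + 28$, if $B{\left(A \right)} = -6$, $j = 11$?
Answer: $354$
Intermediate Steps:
$\left(B{\left(j \right)} + 332\right) + 28 = \left(-6 + 332\right) + 28 = 326 + 28 = 354$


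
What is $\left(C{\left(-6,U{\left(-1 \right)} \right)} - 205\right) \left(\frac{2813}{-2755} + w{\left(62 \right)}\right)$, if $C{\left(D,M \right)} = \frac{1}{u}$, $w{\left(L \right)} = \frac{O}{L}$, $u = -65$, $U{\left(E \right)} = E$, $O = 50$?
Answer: $\frac{8422032}{191425} \approx 43.997$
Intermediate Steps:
$w{\left(L \right)} = \frac{50}{L}$
$C{\left(D,M \right)} = - \frac{1}{65}$ ($C{\left(D,M \right)} = \frac{1}{-65} = - \frac{1}{65}$)
$\left(C{\left(-6,U{\left(-1 \right)} \right)} - 205\right) \left(\frac{2813}{-2755} + w{\left(62 \right)}\right) = \left(- \frac{1}{65} - 205\right) \left(\frac{2813}{-2755} + \frac{50}{62}\right) = - \frac{13326 \left(2813 \left(- \frac{1}{2755}\right) + 50 \cdot \frac{1}{62}\right)}{65} = - \frac{13326 \left(- \frac{97}{95} + \frac{25}{31}\right)}{65} = \left(- \frac{13326}{65}\right) \left(- \frac{632}{2945}\right) = \frac{8422032}{191425}$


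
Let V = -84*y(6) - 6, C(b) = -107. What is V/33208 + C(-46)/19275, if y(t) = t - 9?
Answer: 594197/320042100 ≈ 0.0018566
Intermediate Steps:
y(t) = -9 + t
V = 246 (V = -84*(-9 + 6) - 6 = -84*(-3) - 6 = 252 - 6 = 246)
V/33208 + C(-46)/19275 = 246/33208 - 107/19275 = 246*(1/33208) - 107*1/19275 = 123/16604 - 107/19275 = 594197/320042100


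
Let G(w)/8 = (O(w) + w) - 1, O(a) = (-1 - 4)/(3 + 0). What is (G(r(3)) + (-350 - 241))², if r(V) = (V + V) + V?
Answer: 2627641/9 ≈ 2.9196e+5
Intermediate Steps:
O(a) = -5/3
r(V) = 3*V (r(V) = 2*V + V = 3*V)
G(w) = -64/3 + 8*w (G(w) = 8*((-5/3 + w) - 1) = 8*(-8/3 + w) = -64/3 + 8*w)
(G(r(3)) + (-350 - 241))² = ((-64/3 + 8*(3*3)) + (-350 - 241))² = ((-64/3 + 8*9) - 591)² = ((-64/3 + 72) - 591)² = (152/3 - 591)² = (-1621/3)² = 2627641/9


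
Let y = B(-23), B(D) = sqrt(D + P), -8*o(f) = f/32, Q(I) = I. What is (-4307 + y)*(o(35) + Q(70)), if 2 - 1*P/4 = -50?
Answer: -77030695/256 + 17885*sqrt(185)/256 ≈ -2.9995e+5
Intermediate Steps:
P = 208 (P = 8 - 4*(-50) = 8 + 200 = 208)
o(f) = -f/256 (o(f) = -f/(8*32) = -f/256)
B(D) = sqrt(208 + D) (B(D) = sqrt(D + 208) = sqrt(208 + D))
y = sqrt(185) (y = sqrt(208 - 23) = sqrt(185) ≈ 13.601)
(-4307 + y)*(o(35) + Q(70)) = (-4307 + sqrt(185))*(-1/256*35 + 70) = (-4307 + sqrt(185))*(-35/256 + 70) = (-4307 + sqrt(185))*(17885/256) = -77030695/256 + 17885*sqrt(185)/256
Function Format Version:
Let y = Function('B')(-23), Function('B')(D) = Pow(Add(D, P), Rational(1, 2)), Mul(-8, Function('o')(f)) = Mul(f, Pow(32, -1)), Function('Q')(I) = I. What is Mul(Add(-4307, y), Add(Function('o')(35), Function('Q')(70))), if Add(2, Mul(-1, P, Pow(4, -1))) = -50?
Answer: Add(Rational(-77030695, 256), Mul(Rational(17885, 256), Pow(185, Rational(1, 2)))) ≈ -2.9995e+5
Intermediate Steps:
P = 208 (P = Add(8, Mul(-4, -50)) = Add(8, 200) = 208)
Function('o')(f) = Mul(Rational(-1, 256), f) (Function('o')(f) = Mul(Rational(-1, 8), Mul(f, Pow(32, -1))) = Mul(Rational(-1, 8), Mul(f, Rational(1, 32))) = Mul(Rational(-1, 8), Mul(Rational(1, 32), f)) = Mul(Rational(-1, 256), f))
Function('B')(D) = Pow(Add(208, D), Rational(1, 2)) (Function('B')(D) = Pow(Add(D, 208), Rational(1, 2)) = Pow(Add(208, D), Rational(1, 2)))
y = Pow(185, Rational(1, 2)) (y = Pow(Add(208, -23), Rational(1, 2)) = Pow(185, Rational(1, 2)) ≈ 13.601)
Mul(Add(-4307, y), Add(Function('o')(35), Function('Q')(70))) = Mul(Add(-4307, Pow(185, Rational(1, 2))), Add(Mul(Rational(-1, 256), 35), 70)) = Mul(Add(-4307, Pow(185, Rational(1, 2))), Add(Rational(-35, 256), 70)) = Mul(Add(-4307, Pow(185, Rational(1, 2))), Rational(17885, 256)) = Add(Rational(-77030695, 256), Mul(Rational(17885, 256), Pow(185, Rational(1, 2))))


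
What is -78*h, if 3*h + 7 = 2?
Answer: 130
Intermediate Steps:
h = -5/3 (h = -7/3 + (1/3)*2 = -7/3 + 2/3 = -5/3 ≈ -1.6667)
-78*h = -78*(-5/3) = 130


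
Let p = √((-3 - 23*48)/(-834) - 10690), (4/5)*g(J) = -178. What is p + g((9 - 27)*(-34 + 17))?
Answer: -445/2 + I*√826063378/278 ≈ -222.5 + 103.39*I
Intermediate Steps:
g(J) = -445/2 (g(J) = (5/4)*(-178) = -445/2)
p = I*√826063378/278 (p = √((-3 - 1104)*(-1/834) - 10690) = √(-1107*(-1/834) - 10690) = √(369/278 - 10690) = √(-2971451/278) = I*√826063378/278 ≈ 103.39*I)
p + g((9 - 27)*(-34 + 17)) = I*√826063378/278 - 445/2 = -445/2 + I*√826063378/278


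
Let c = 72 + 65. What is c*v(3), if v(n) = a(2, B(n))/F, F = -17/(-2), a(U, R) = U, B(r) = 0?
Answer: 548/17 ≈ 32.235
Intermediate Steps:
F = 17/2 (F = -17*(-1/2) = 17/2 ≈ 8.5000)
c = 137
v(n) = 4/17 (v(n) = 2/(17/2) = 2*(2/17) = 4/17)
c*v(3) = 137*(4/17) = 548/17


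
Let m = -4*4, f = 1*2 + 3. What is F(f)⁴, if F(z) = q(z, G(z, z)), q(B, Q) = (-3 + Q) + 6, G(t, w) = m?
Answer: 28561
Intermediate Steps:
f = 5 (f = 2 + 3 = 5)
m = -16
G(t, w) = -16
q(B, Q) = 3 + Q
F(z) = -13 (F(z) = 3 - 16 = -13)
F(f)⁴ = (-13)⁴ = 28561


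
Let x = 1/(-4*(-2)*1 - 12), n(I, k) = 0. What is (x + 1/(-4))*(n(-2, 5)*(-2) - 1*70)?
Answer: 35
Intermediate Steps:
x = -1/4 (x = 1/(8*1 - 12) = 1/(8 - 12) = 1/(-4) = -1/4 ≈ -0.25000)
(x + 1/(-4))*(n(-2, 5)*(-2) - 1*70) = (-1/4 + 1/(-4))*(0*(-2) - 1*70) = (-1/4 - 1/4)*(0 - 70) = -1/2*(-70) = 35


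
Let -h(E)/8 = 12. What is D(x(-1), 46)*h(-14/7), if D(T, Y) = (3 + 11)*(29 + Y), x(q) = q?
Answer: -100800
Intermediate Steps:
h(E) = -96 (h(E) = -8*12 = -96)
D(T, Y) = 406 + 14*Y (D(T, Y) = 14*(29 + Y) = 406 + 14*Y)
D(x(-1), 46)*h(-14/7) = (406 + 14*46)*(-96) = (406 + 644)*(-96) = 1050*(-96) = -100800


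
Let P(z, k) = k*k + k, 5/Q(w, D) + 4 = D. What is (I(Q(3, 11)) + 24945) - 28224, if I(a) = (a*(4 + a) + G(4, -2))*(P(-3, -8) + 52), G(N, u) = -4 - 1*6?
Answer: -195771/49 ≈ -3995.3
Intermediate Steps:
Q(w, D) = 5/(-4 + D)
P(z, k) = k + k² (P(z, k) = k² + k = k + k²)
G(N, u) = -10 (G(N, u) = -4 - 6 = -10)
I(a) = -1080 + 108*a*(4 + a) (I(a) = (a*(4 + a) - 10)*(-8*(1 - 8) + 52) = (-10 + a*(4 + a))*(-8*(-7) + 52) = (-10 + a*(4 + a))*(56 + 52) = (-10 + a*(4 + a))*108 = -1080 + 108*a*(4 + a))
(I(Q(3, 11)) + 24945) - 28224 = ((-1080 + 108*(5/(-4 + 11))² + 432*(5/(-4 + 11))) + 24945) - 28224 = ((-1080 + 108*(5/7)² + 432*(5/7)) + 24945) - 28224 = ((-1080 + 108*(25/49) + 2160/7) + 24945) - 28224 = ((-1080 + 2700/49 + 2160/7) + 24945) - 28224 = (-35100/49 + 24945) - 28224 = 1187205/49 - 28224 = -195771/49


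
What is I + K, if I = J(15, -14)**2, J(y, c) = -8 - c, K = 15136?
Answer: 15172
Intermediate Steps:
I = 36 (I = (-8 - 1*(-14))**2 = (-8 + 14)**2 = 6**2 = 36)
I + K = 36 + 15136 = 15172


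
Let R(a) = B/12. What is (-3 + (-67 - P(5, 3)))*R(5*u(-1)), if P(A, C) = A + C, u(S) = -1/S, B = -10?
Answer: 65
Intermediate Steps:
R(a) = -5/6 (R(a) = -10/12 = -10*1/12 = -5/6)
(-3 + (-67 - P(5, 3)))*R(5*u(-1)) = (-3 + (-67 - (5 + 3)))*(-5/6) = (-3 + (-67 - 1*8))*(-5/6) = (-3 + (-67 - 8))*(-5/6) = (-3 - 75)*(-5/6) = -78*(-5/6) = 65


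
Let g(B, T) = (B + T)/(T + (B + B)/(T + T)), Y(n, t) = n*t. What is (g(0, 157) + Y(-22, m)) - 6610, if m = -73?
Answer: -5003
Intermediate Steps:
g(B, T) = (B + T)/(T + B/T) (g(B, T) = (B + T)/(T + (2*B)/((2*T))) = (B + T)/(T + (2*B)*(1/(2*T))) = (B + T)/(T + B/T))
(g(0, 157) + Y(-22, m)) - 6610 = (157*(0 + 157)/(0 + 157²) - 22*(-73)) - 6610 = (157*157/(0 + 24649) + 1606) - 6610 = (157*157/24649 + 1606) - 6610 = (157*(1/24649)*157 + 1606) - 6610 = (1 + 1606) - 6610 = 1607 - 6610 = -5003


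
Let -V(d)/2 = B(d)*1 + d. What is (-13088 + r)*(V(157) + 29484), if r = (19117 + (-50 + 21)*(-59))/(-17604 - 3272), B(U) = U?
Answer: -1971196038024/5219 ≈ -3.7770e+8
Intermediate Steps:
V(d) = -4*d (V(d) = -2*(d*1 + d) = -2*(d + d) = -4*d)
r = -5207/5219 (r = (19117 - 29*(-59))/(-20876) = (19117 + 1711)*(-1/20876) = 20828*(-1/20876) = -5207/5219 ≈ -0.99770)
(-13088 + r)*(V(157) + 29484) = (-13088 - 5207/5219)*(-4*157 + 29484) = -68311479*(-628 + 29484)/5219 = -68311479/5219*28856 = -1971196038024/5219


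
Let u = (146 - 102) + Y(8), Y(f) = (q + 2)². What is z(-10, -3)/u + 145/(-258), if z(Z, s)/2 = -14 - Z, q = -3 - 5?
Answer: -427/645 ≈ -0.66202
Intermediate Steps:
q = -8
z(Z, s) = -28 - 2*Z (z(Z, s) = 2*(-14 - Z) = -28 - 2*Z)
Y(f) = 36 (Y(f) = (-8 + 2)² = (-6)² = 36)
u = 80 (u = (146 - 102) + 36 = 44 + 36 = 80)
z(-10, -3)/u + 145/(-258) = (-28 - 2*(-10))/80 + 145/(-258) = (-28 + 20)*(1/80) + 145*(-1/258) = -8*1/80 - 145/258 = -⅒ - 145/258 = -427/645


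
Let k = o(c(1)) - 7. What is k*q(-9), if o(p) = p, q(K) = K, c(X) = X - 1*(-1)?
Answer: 45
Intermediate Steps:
c(X) = 1 + X (c(X) = X + 1 = 1 + X)
k = -5 (k = (1 + 1) - 7 = 2 - 7 = -5)
k*q(-9) = -5*(-9) = 45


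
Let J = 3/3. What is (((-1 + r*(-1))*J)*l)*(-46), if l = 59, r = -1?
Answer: 0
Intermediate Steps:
J = 1 (J = 3*(⅓) = 1)
(((-1 + r*(-1))*J)*l)*(-46) = (((-1 - 1*(-1))*1)*59)*(-46) = (((-1 + 1)*1)*59)*(-46) = ((0*1)*59)*(-46) = (0*59)*(-46) = 0*(-46) = 0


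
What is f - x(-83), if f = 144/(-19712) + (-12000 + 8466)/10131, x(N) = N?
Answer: 31257893/378224 ≈ 82.644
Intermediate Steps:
f = -134699/378224 (f = 144*(-1/19712) - 3534*1/10131 = -9/1232 - 1178/3377 = -134699/378224 ≈ -0.35614)
f - x(-83) = -134699/378224 - 1*(-83) = -134699/378224 + 83 = 31257893/378224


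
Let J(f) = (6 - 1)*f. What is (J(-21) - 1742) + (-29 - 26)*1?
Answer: -1902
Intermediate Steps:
J(f) = 5*f
(J(-21) - 1742) + (-29 - 26)*1 = (5*(-21) - 1742) + (-29 - 26)*1 = (-105 - 1742) - 55*1 = -1847 - 55 = -1902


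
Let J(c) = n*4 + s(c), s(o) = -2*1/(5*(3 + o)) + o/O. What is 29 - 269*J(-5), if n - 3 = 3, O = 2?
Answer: -58083/10 ≈ -5808.3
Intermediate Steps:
n = 6 (n = 3 + 3 = 6)
s(o) = o/2 - 2/(15 + 5*o) (s(o) = -2*1/(5*(3 + o)) + o/2 = -2/(15 + 5*o) + o*(½) = -2/(15 + 5*o) + o/2 = o/2 - 2/(15 + 5*o))
J(c) = 24 + (-4 + 5*c² + 15*c)/(10*(3 + c)) (J(c) = 6*4 + (-4 + 5*c² + 15*c)/(10*(3 + c)) = 24 + (-4 + 5*c² + 15*c)/(10*(3 + c)))
29 - 269*J(-5) = 29 - 269*(716 + 5*(-5)² + 255*(-5))/(10*(3 - 5)) = 29 - 269*(716 + 5*25 - 1275)/(10*(-2)) = 29 - 269*(-1)*(716 + 125 - 1275)/(10*2) = 29 - 269*(-1)*(-434)/(10*2) = 29 - 269*217/10 = 29 - 58373/10 = -58083/10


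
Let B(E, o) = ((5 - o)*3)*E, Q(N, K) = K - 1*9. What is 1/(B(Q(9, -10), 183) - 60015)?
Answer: -1/49869 ≈ -2.0053e-5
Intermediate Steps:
Q(N, K) = -9 + K (Q(N, K) = K - 9 = -9 + K)
B(E, o) = E*(15 - 3*o) (B(E, o) = (15 - 3*o)*E = E*(15 - 3*o))
1/(B(Q(9, -10), 183) - 60015) = 1/(3*(-9 - 10)*(5 - 1*183) - 60015) = 1/(3*(-19)*(5 - 183) - 60015) = 1/(3*(-19)*(-178) - 60015) = 1/(10146 - 60015) = 1/(-49869) = -1/49869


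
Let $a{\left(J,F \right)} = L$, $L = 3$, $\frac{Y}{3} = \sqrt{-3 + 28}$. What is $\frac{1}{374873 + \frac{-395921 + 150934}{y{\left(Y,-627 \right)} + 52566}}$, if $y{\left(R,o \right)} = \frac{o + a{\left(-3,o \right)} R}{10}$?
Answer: $\frac{262539}{98417557612} \approx 2.6676 \cdot 10^{-6}$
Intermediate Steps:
$Y = 15$ ($Y = 3 \sqrt{-3 + 28} = 3 \sqrt{25} = 3 \cdot 5 = 15$)
$a{\left(J,F \right)} = 3$
$y{\left(R,o \right)} = \frac{o}{10} + \frac{3 R}{10}$ ($y{\left(R,o \right)} = \frac{o + 3 R}{10} = \left(o + 3 R\right) \frac{1}{10} = \frac{o}{10} + \frac{3 R}{10}$)
$\frac{1}{374873 + \frac{-395921 + 150934}{y{\left(Y,-627 \right)} + 52566}} = \frac{1}{374873 + \frac{-395921 + 150934}{\left(\frac{1}{10} \left(-627\right) + \frac{3}{10} \cdot 15\right) + 52566}} = \frac{1}{374873 - \frac{244987}{\left(- \frac{627}{10} + \frac{9}{2}\right) + 52566}} = \frac{1}{374873 - \frac{244987}{- \frac{291}{5} + 52566}} = \frac{1}{374873 - \frac{244987}{\frac{262539}{5}}} = \frac{1}{374873 - \frac{1224935}{262539}} = \frac{1}{\frac{98417557612}{262539}} = \frac{262539}{98417557612}$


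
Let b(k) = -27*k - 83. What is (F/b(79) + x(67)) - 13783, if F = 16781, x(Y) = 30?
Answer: -30493429/2216 ≈ -13761.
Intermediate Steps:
b(k) = -83 - 27*k
(F/b(79) + x(67)) - 13783 = (16781/(-83 - 27*79) + 30) - 13783 = (16781/(-83 - 2133) + 30) - 13783 = (16781/(-2216) + 30) - 13783 = (16781*(-1/2216) + 30) - 13783 = (-16781/2216 + 30) - 13783 = 49699/2216 - 13783 = -30493429/2216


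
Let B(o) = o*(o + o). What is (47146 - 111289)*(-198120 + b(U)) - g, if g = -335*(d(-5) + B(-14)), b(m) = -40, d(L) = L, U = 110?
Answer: 12710706525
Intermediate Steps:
B(o) = 2*o² (B(o) = o*(2*o) = 2*o²)
g = -129645 (g = -335*(-5 + 2*(-14)²) = -335*(-5 + 2*196) = -335*(-5 + 392) = -335*387 = -129645)
(47146 - 111289)*(-198120 + b(U)) - g = (47146 - 111289)*(-198120 - 40) - 1*(-129645) = -64143*(-198160) + 129645 = 12710576880 + 129645 = 12710706525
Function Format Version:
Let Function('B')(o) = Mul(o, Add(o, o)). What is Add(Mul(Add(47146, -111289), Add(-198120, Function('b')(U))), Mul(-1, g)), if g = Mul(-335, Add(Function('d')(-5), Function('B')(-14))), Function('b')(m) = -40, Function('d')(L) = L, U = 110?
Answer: 12710706525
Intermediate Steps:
Function('B')(o) = Mul(2, Pow(o, 2)) (Function('B')(o) = Mul(o, Mul(2, o)) = Mul(2, Pow(o, 2)))
g = -129645 (g = Mul(-335, Add(-5, Mul(2, Pow(-14, 2)))) = Mul(-335, Add(-5, Mul(2, 196))) = Mul(-335, Add(-5, 392)) = Mul(-335, 387) = -129645)
Add(Mul(Add(47146, -111289), Add(-198120, Function('b')(U))), Mul(-1, g)) = Add(Mul(Add(47146, -111289), Add(-198120, -40)), Mul(-1, -129645)) = Add(Mul(-64143, -198160), 129645) = Add(12710576880, 129645) = 12710706525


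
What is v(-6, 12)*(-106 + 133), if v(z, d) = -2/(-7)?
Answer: 54/7 ≈ 7.7143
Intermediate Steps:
v(z, d) = 2/7 (v(z, d) = -2*(-⅐) = 2/7)
v(-6, 12)*(-106 + 133) = 2*(-106 + 133)/7 = (2/7)*27 = 54/7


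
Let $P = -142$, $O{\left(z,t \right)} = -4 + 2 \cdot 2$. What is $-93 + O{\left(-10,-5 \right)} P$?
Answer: $-93$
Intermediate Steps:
$O{\left(z,t \right)} = 0$ ($O{\left(z,t \right)} = -4 + 4 = 0$)
$-93 + O{\left(-10,-5 \right)} P = -93 + 0 \left(-142\right) = -93 + 0 = -93$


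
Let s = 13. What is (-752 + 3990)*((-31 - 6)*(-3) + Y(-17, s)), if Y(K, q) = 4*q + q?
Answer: 569888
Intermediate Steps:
Y(K, q) = 5*q
(-752 + 3990)*((-31 - 6)*(-3) + Y(-17, s)) = (-752 + 3990)*((-31 - 6)*(-3) + 5*13) = 3238*(-37*(-3) + 65) = 3238*(111 + 65) = 3238*176 = 569888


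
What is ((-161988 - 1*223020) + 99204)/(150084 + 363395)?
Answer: -285804/513479 ≈ -0.55660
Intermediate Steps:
((-161988 - 1*223020) + 99204)/(150084 + 363395) = ((-161988 - 223020) + 99204)/513479 = (-385008 + 99204)*(1/513479) = -285804*1/513479 = -285804/513479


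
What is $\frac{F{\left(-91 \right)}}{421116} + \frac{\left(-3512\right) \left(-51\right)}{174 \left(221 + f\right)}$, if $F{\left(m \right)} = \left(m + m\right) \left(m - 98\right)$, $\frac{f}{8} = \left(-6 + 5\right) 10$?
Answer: $\frac{2118634709}{286990554} \approx 7.3822$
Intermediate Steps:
$f = -80$ ($f = 8 \left(-6 + 5\right) 10 = 8 \left(\left(-1\right) 10\right) = 8 \left(-10\right) = -80$)
$F{\left(m \right)} = 2 m \left(-98 + m\right)$
$\frac{F{\left(-91 \right)}}{421116} + \frac{\left(-3512\right) \left(-51\right)}{174 \left(221 + f\right)} = \frac{2 \left(-91\right) \left(-98 - 91\right)}{421116} + \frac{\left(-3512\right) \left(-51\right)}{174 \left(221 - 80\right)} = 2 \left(-91\right) \left(-189\right) \frac{1}{421116} + \frac{179112}{174 \cdot 141} = 34398 \cdot \frac{1}{421116} + \frac{179112}{24534} = \frac{5733}{70186} + 179112 \cdot \frac{1}{24534} = \frac{5733}{70186} + \frac{29852}{4089} = \frac{2118634709}{286990554}$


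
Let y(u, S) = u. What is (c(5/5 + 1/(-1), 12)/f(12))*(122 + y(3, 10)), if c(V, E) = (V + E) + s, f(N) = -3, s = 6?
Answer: -750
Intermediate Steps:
c(V, E) = 6 + E + V (c(V, E) = (V + E) + 6 = (E + V) + 6 = 6 + E + V)
(c(5/5 + 1/(-1), 12)/f(12))*(122 + y(3, 10)) = ((6 + 12 + (5/5 + 1/(-1)))/(-3))*(122 + 3) = ((6 + 12 + (5*(⅕) + 1*(-1)))*(-⅓))*125 = ((6 + 12 + (1 - 1))*(-⅓))*125 = ((6 + 12 + 0)*(-⅓))*125 = (18*(-⅓))*125 = -6*125 = -750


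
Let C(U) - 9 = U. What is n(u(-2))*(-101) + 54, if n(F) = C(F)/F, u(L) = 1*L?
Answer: 815/2 ≈ 407.50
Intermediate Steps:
C(U) = 9 + U
u(L) = L
n(F) = (9 + F)/F
n(u(-2))*(-101) + 54 = ((9 - 2)/(-2))*(-101) + 54 = -1/2*7*(-101) + 54 = -7/2*(-101) + 54 = 707/2 + 54 = 815/2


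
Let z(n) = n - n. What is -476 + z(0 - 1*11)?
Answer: -476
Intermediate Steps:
z(n) = 0
-476 + z(0 - 1*11) = -476 + 0 = -476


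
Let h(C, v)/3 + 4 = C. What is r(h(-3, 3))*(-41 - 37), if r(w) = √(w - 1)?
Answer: -78*I*√22 ≈ -365.85*I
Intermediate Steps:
h(C, v) = -12 + 3*C
r(w) = √(-1 + w)
r(h(-3, 3))*(-41 - 37) = √(-1 + (-12 + 3*(-3)))*(-41 - 37) = √(-1 + (-12 - 9))*(-78) = √(-1 - 21)*(-78) = √(-22)*(-78) = (I*√22)*(-78) = -78*I*√22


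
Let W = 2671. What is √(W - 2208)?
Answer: √463 ≈ 21.517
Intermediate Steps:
√(W - 2208) = √(2671 - 2208) = √463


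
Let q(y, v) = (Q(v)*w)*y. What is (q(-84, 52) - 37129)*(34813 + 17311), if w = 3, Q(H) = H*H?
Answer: -37453022588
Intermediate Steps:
Q(H) = H**2
q(y, v) = 3*y*v**2 (q(y, v) = (v**2*3)*y = (3*v**2)*y = 3*y*v**2)
(q(-84, 52) - 37129)*(34813 + 17311) = (3*(-84)*52**2 - 37129)*(34813 + 17311) = (3*(-84)*2704 - 37129)*52124 = (-681408 - 37129)*52124 = -718537*52124 = -37453022588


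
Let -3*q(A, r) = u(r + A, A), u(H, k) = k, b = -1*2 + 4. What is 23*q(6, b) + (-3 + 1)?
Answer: -48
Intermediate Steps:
b = 2 (b = -2 + 4 = 2)
q(A, r) = -A/3
23*q(6, b) + (-3 + 1) = 23*(-1/3*6) + (-3 + 1) = 23*(-2) - 2 = -46 - 2 = -48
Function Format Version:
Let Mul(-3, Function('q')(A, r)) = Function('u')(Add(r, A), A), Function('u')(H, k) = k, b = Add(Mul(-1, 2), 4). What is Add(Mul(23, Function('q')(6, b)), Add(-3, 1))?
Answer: -48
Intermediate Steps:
b = 2 (b = Add(-2, 4) = 2)
Function('q')(A, r) = Mul(Rational(-1, 3), A)
Add(Mul(23, Function('q')(6, b)), Add(-3, 1)) = Add(Mul(23, Mul(Rational(-1, 3), 6)), Add(-3, 1)) = Add(Mul(23, -2), -2) = Add(-46, -2) = -48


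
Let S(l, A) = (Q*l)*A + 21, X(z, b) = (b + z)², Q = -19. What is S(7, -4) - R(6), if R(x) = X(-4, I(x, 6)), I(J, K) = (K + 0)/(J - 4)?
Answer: 552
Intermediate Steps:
I(J, K) = K/(-4 + J)
R(x) = (-4 + 6/(-4 + x))² (R(x) = (6/(-4 + x) - 4)² = (-4 + 6/(-4 + x))²)
S(l, A) = 21 - 19*A*l (S(l, A) = (-19*l)*A + 21 = -19*A*l + 21 = 21 - 19*A*l)
S(7, -4) - R(6) = (21 - 19*(-4)*7) - (4 - 6/(-4 + 6))² = (21 + 532) - (4 - 6/2)² = 553 - (4 - 6*½)² = 553 - (4 - 3)² = 553 - 1*1² = 553 - 1*1 = 553 - 1 = 552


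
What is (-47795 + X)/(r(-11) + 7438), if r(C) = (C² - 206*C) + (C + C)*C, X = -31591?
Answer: -79386/10067 ≈ -7.8858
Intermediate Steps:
r(C) = -206*C + 3*C² (r(C) = (C² - 206*C) + (2*C)*C = (C² - 206*C) + 2*C² = -206*C + 3*C²)
(-47795 + X)/(r(-11) + 7438) = (-47795 - 31591)/(-11*(-206 + 3*(-11)) + 7438) = -79386/(-11*(-206 - 33) + 7438) = -79386/(-11*(-239) + 7438) = -79386/(2629 + 7438) = -79386/10067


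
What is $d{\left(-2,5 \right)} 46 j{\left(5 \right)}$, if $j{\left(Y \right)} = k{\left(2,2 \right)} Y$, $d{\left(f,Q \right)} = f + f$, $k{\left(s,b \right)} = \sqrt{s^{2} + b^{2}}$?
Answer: $- 1840 \sqrt{2} \approx -2602.2$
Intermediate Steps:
$k{\left(s,b \right)} = \sqrt{b^{2} + s^{2}}$
$d{\left(f,Q \right)} = 2 f$
$j{\left(Y \right)} = 2 Y \sqrt{2}$ ($j{\left(Y \right)} = \sqrt{2^{2} + 2^{2}} Y = \sqrt{4 + 4} Y = \sqrt{8} Y = 2 \sqrt{2} Y = 2 Y \sqrt{2}$)
$d{\left(-2,5 \right)} 46 j{\left(5 \right)} = 2 \left(-2\right) 46 \cdot 2 \cdot 5 \sqrt{2} = \left(-4\right) 46 \cdot 10 \sqrt{2} = - 184 \cdot 10 \sqrt{2} = - 1840 \sqrt{2}$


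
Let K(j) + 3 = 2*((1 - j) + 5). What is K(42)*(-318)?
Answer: 23850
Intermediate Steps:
K(j) = 9 - 2*j (K(j) = -3 + 2*((1 - j) + 5) = -3 + 2*(6 - j) = -3 + (12 - 2*j) = 9 - 2*j)
K(42)*(-318) = (9 - 2*42)*(-318) = (9 - 84)*(-318) = -75*(-318) = 23850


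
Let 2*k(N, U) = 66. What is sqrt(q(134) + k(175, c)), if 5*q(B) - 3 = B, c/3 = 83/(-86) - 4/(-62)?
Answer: sqrt(1510)/5 ≈ 7.7717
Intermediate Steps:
c = -7203/2666 (c = 3*(83/(-86) - 4/(-62)) = 3*(83*(-1/86) - 4*(-1/62)) = 3*(-83/86 + 2/31) = 3*(-2401/2666) = -7203/2666 ≈ -2.7018)
k(N, U) = 33 (k(N, U) = (1/2)*66 = 33)
q(B) = 3/5 + B/5
sqrt(q(134) + k(175, c)) = sqrt((3/5 + (1/5)*134) + 33) = sqrt((3/5 + 134/5) + 33) = sqrt(137/5 + 33) = sqrt(302/5) = sqrt(1510)/5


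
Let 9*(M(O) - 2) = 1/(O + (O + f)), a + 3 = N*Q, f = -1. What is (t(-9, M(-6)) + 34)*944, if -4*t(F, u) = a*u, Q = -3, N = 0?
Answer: 1306732/39 ≈ 33506.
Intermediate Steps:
a = -3 (a = -3 + 0*(-3) = -3 + 0 = -3)
M(O) = 2 + 1/(9*(-1 + 2*O)) (M(O) = 2 + 1/(9*(O + (O - 1))) = 2 + 1/(9*(O + (-1 + O))) = 2 + 1/(9*(-1 + 2*O)))
t(F, u) = 3*u/4 (t(F, u) = -(-3)*u/4 = 3*u/4)
(t(-9, M(-6)) + 34)*944 = (3*((-17 + 36*(-6))/(9*(-1 + 2*(-6))))/4 + 34)*944 = (3*((-17 - 216)/(9*(-1 - 12)))/4 + 34)*944 = (3*((1/9)*(-233)/(-13))/4 + 34)*944 = (3*((1/9)*(-1/13)*(-233))/4 + 34)*944 = ((3/4)*(233/117) + 34)*944 = (233/156 + 34)*944 = (5537/156)*944 = 1306732/39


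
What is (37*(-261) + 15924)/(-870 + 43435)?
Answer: 6267/42565 ≈ 0.14723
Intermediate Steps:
(37*(-261) + 15924)/(-870 + 43435) = (-9657 + 15924)/42565 = 6267*(1/42565) = 6267/42565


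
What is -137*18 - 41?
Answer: -2507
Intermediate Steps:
-137*18 - 41 = -2466 - 41 = -2507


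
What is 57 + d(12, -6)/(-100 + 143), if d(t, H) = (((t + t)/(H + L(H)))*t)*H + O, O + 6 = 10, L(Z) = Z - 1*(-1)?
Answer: 28733/473 ≈ 60.746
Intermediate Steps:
L(Z) = 1 + Z (L(Z) = Z + 1 = 1 + Z)
O = 4 (O = -6 + 10 = 4)
d(t, H) = 4 + 2*H*t²/(1 + 2*H) (d(t, H) = (((t + t)/(H + (1 + H)))*t)*H + 4 = (((2*t)/(1 + 2*H))*t)*H + 4 = ((2*t/(1 + 2*H))*t)*H + 4 = (2*t²/(1 + 2*H))*H + 4 = 2*H*t²/(1 + 2*H) + 4 = 4 + 2*H*t²/(1 + 2*H))
57 + d(12, -6)/(-100 + 143) = 57 + (2*(2 + 4*(-6) - 6*12²)/(1 + 2*(-6)))/(-100 + 143) = 57 + (2*(2 - 24 - 6*144)/(1 - 12))/43 = 57 + (2*(2 - 24 - 864)/(-11))*(1/43) = 57 + (2*(-1/11)*(-886))*(1/43) = 57 + (1772/11)*(1/43) = 57 + 1772/473 = 28733/473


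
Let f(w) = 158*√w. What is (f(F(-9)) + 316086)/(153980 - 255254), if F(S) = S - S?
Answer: -52681/16879 ≈ -3.1211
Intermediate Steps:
F(S) = 0
(f(F(-9)) + 316086)/(153980 - 255254) = (158*√0 + 316086)/(153980 - 255254) = (158*0 + 316086)/(-101274) = (0 + 316086)*(-1/101274) = 316086*(-1/101274) = -52681/16879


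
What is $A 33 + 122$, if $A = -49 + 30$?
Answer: $-505$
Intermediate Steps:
$A = -19$
$A 33 + 122 = \left(-19\right) 33 + 122 = -627 + 122 = -505$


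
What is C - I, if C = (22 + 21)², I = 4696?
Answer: -2847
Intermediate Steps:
C = 1849 (C = 43² = 1849)
C - I = 1849 - 1*4696 = 1849 - 4696 = -2847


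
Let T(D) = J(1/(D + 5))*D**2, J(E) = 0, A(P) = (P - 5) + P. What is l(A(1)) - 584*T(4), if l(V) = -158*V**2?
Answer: -1422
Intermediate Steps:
A(P) = -5 + 2*P (A(P) = (-5 + P) + P = -5 + 2*P)
T(D) = 0 (T(D) = 0*D**2 = 0)
l(A(1)) - 584*T(4) = -158*(-5 + 2*1)**2 - 584*0 = -158*(-5 + 2)**2 + 0 = -158*(-3)**2 + 0 = -158*9 + 0 = -1422 + 0 = -1422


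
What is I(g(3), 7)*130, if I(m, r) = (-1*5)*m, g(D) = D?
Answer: -1950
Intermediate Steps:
I(m, r) = -5*m
I(g(3), 7)*130 = -5*3*130 = -15*130 = -1950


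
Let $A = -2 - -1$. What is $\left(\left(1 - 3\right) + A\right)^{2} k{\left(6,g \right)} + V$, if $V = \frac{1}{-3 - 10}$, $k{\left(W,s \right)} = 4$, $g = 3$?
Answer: $\frac{467}{13} \approx 35.923$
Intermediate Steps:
$V = - \frac{1}{13}$ ($V = \frac{1}{-13} = - \frac{1}{13} \approx -0.076923$)
$A = -1$ ($A = -2 + 1 = -1$)
$\left(\left(1 - 3\right) + A\right)^{2} k{\left(6,g \right)} + V = \left(\left(1 - 3\right) - 1\right)^{2} \cdot 4 - \frac{1}{13} = \left(-2 - 1\right)^{2} \cdot 4 - \frac{1}{13} = \left(-3\right)^{2} \cdot 4 - \frac{1}{13} = 9 \cdot 4 - \frac{1}{13} = 36 - \frac{1}{13} = \frac{467}{13}$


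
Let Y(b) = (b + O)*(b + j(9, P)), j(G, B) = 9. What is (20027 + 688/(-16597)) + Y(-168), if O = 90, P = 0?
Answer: 538223425/16597 ≈ 32429.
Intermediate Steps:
Y(b) = (9 + b)*(90 + b) (Y(b) = (b + 90)*(b + 9) = (90 + b)*(9 + b) = (9 + b)*(90 + b))
(20027 + 688/(-16597)) + Y(-168) = (20027 + 688/(-16597)) + (810 + (-168)² + 99*(-168)) = (20027 + 688*(-1/16597)) + (810 + 28224 - 16632) = (20027 - 688/16597) + 12402 = 332387431/16597 + 12402 = 538223425/16597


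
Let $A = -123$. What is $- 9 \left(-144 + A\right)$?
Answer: $2403$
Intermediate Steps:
$- 9 \left(-144 + A\right) = - 9 \left(-144 - 123\right) = \left(-9\right) \left(-267\right) = 2403$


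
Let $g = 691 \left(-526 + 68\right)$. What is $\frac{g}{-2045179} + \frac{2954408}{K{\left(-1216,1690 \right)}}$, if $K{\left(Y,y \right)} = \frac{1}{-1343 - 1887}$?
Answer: $- \frac{19516607032556882}{2045179} \approx -9.5427 \cdot 10^{9}$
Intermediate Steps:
$g = -316478$ ($g = 691 \left(-458\right) = -316478$)
$K{\left(Y,y \right)} = - \frac{1}{3230}$ ($K{\left(Y,y \right)} = \frac{1}{-3230} = - \frac{1}{3230}$)
$\frac{g}{-2045179} + \frac{2954408}{K{\left(-1216,1690 \right)}} = - \frac{316478}{-2045179} + \frac{2954408}{- \frac{1}{3230}} = \left(-316478\right) \left(- \frac{1}{2045179}\right) + 2954408 \left(-3230\right) = \frac{316478}{2045179} - 9542737840 = - \frac{19516607032556882}{2045179}$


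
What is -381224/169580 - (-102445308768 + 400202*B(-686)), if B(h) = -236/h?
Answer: 1489704918683023302/14541485 ≈ 1.0245e+11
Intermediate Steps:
-381224/169580 - (-102445308768 + 400202*B(-686)) = -381224/169580 - 400202/(1/(-236/(-686) - 255984)) = -381224*1/169580 - 400202/(1/(-236*(-1/686) - 255984)) = -95306/42395 - 400202/(1/(118/343 - 255984)) = -95306/42395 - 400202/(1/(-87802394/343)) = -95306/42395 - 400202/(-343/87802394) = -95306/42395 - 400202*(-87802394/343) = -95306/42395 + 35138693683588/343 = 1489704918683023302/14541485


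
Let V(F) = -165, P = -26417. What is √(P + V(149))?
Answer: I*√26582 ≈ 163.04*I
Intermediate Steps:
√(P + V(149)) = √(-26417 - 165) = √(-26582) = I*√26582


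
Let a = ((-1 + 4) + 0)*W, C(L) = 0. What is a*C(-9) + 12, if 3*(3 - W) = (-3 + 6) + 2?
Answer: 12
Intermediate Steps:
W = 4/3 (W = 3 - ((-3 + 6) + 2)/3 = 3 - (3 + 2)/3 = 3 - ⅓*5 = 3 - 5/3 = 4/3 ≈ 1.3333)
a = 4 (a = ((-1 + 4) + 0)*(4/3) = (3 + 0)*(4/3) = 3*(4/3) = 4)
a*C(-9) + 12 = 4*0 + 12 = 0 + 12 = 12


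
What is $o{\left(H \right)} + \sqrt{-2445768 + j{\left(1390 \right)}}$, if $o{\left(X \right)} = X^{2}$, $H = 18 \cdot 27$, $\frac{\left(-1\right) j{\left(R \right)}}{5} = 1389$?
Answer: $236196 + 79 i \sqrt{393} \approx 2.362 \cdot 10^{5} + 1566.1 i$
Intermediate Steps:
$j{\left(R \right)} = -6945$ ($j{\left(R \right)} = \left(-5\right) 1389 = -6945$)
$H = 486$
$o{\left(H \right)} + \sqrt{-2445768 + j{\left(1390 \right)}} = 486^{2} + \sqrt{-2445768 - 6945} = 236196 + \sqrt{-2452713} = 236196 + 79 i \sqrt{393}$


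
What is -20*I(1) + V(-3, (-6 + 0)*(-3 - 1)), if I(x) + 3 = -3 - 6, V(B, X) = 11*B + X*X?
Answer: 783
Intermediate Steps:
V(B, X) = X² + 11*B (V(B, X) = 11*B + X² = X² + 11*B)
I(x) = -12 (I(x) = -3 + (-3 - 6) = -3 - 9 = -12)
-20*I(1) + V(-3, (-6 + 0)*(-3 - 1)) = -20*(-12) + (((-6 + 0)*(-3 - 1))² + 11*(-3)) = 240 + ((-6*(-4))² - 33) = 240 + (24² - 33) = 240 + (576 - 33) = 240 + 543 = 783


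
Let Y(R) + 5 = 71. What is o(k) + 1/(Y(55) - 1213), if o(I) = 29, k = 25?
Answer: 33262/1147 ≈ 28.999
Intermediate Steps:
Y(R) = 66 (Y(R) = -5 + 71 = 66)
o(k) + 1/(Y(55) - 1213) = 29 + 1/(66 - 1213) = 29 + 1/(-1147) = 29 - 1/1147 = 33262/1147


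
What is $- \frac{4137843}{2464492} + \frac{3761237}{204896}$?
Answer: $\frac{2105427754319}{126241138208} \approx 16.678$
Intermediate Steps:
$- \frac{4137843}{2464492} + \frac{3761237}{204896} = \frac{2105427754319}{126241138208}$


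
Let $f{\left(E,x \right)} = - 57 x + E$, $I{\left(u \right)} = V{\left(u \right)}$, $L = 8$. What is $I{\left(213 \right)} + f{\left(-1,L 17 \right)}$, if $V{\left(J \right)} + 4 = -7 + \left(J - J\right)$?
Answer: $-7764$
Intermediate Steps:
$V{\left(J \right)} = -11$ ($V{\left(J \right)} = -4 + \left(-7 + \left(J - J\right)\right) = -4 + \left(-7 + 0\right) = -4 - 7 = -11$)
$I{\left(u \right)} = -11$
$f{\left(E,x \right)} = E - 57 x$
$I{\left(213 \right)} + f{\left(-1,L 17 \right)} = -11 - \left(1 + 57 \cdot 8 \cdot 17\right) = -11 - 7753 = -7764$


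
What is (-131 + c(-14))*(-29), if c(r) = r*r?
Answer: -1885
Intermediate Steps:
c(r) = r**2
(-131 + c(-14))*(-29) = (-131 + (-14)**2)*(-29) = (-131 + 196)*(-29) = 65*(-29) = -1885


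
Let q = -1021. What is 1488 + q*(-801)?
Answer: 819309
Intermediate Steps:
1488 + q*(-801) = 1488 - 1021*(-801) = 1488 + 817821 = 819309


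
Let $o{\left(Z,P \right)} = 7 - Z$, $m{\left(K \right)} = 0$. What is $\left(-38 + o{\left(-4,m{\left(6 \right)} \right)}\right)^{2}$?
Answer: $729$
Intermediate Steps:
$\left(-38 + o{\left(-4,m{\left(6 \right)} \right)}\right)^{2} = \left(-38 + \left(7 - -4\right)\right)^{2} = \left(-38 + \left(7 + 4\right)\right)^{2} = \left(-38 + 11\right)^{2} = \left(-27\right)^{2} = 729$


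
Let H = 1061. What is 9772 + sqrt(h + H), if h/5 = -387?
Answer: 9772 + I*sqrt(874) ≈ 9772.0 + 29.563*I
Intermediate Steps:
h = -1935 (h = 5*(-387) = -1935)
9772 + sqrt(h + H) = 9772 + sqrt(-1935 + 1061) = 9772 + sqrt(-874) = 9772 + I*sqrt(874)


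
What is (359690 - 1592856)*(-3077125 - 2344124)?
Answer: 6685299944334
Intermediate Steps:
(359690 - 1592856)*(-3077125 - 2344124) = -1233166*(-5421249) = 6685299944334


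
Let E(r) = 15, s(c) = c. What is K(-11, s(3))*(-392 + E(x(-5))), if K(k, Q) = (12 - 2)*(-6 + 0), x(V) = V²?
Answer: 22620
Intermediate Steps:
K(k, Q) = -60 (K(k, Q) = 10*(-6) = -60)
K(-11, s(3))*(-392 + E(x(-5))) = -60*(-392 + 15) = -60*(-377) = 22620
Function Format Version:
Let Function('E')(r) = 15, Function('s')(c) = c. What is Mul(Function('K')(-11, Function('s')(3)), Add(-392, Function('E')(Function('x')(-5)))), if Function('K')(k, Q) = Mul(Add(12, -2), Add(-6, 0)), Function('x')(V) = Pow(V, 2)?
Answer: 22620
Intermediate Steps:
Function('K')(k, Q) = -60 (Function('K')(k, Q) = Mul(10, -6) = -60)
Mul(Function('K')(-11, Function('s')(3)), Add(-392, Function('E')(Function('x')(-5)))) = Mul(-60, Add(-392, 15)) = Mul(-60, -377) = 22620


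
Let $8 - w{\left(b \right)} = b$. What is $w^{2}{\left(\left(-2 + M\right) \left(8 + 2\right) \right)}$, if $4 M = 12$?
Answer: $4$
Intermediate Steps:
$M = 3$ ($M = \frac{1}{4} \cdot 12 = 3$)
$w{\left(b \right)} = 8 - b$
$w^{2}{\left(\left(-2 + M\right) \left(8 + 2\right) \right)} = \left(8 - \left(-2 + 3\right) \left(8 + 2\right)\right)^{2} = \left(8 - 1 \cdot 10\right)^{2} = \left(8 - 10\right)^{2} = \left(-2\right)^{2} = 4$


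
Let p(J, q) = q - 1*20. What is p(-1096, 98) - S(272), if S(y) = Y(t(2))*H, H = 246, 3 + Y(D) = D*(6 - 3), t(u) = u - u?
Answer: 816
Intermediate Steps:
t(u) = 0
p(J, q) = -20 + q (p(J, q) = q - 20 = -20 + q)
Y(D) = -3 + 3*D (Y(D) = -3 + D*(6 - 3) = -3 + D*3 = -3 + 3*D)
S(y) = -738 (S(y) = (-3 + 3*0)*246 = (-3 + 0)*246 = -3*246 = -738)
p(-1096, 98) - S(272) = (-20 + 98) - 1*(-738) = 78 + 738 = 816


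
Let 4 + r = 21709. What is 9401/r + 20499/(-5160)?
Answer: -26428109/7466520 ≈ -3.5395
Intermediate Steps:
r = 21705 (r = -4 + 21709 = 21705)
9401/r + 20499/(-5160) = 9401/21705 + 20499/(-5160) = 9401*(1/21705) + 20499*(-1/5160) = 9401/21705 - 6833/1720 = -26428109/7466520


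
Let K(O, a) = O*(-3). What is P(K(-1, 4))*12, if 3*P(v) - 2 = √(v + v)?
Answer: 8 + 4*√6 ≈ 17.798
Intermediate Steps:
K(O, a) = -3*O
P(v) = ⅔ + √2*√v/3 (P(v) = ⅔ + √(v + v)/3 = ⅔ + √(2*v)/3 = ⅔ + (√2*√v)/3 = ⅔ + √2*√v/3)
P(K(-1, 4))*12 = (⅔ + √2*√(-3*(-1))/3)*12 = (⅔ + √2*√3/3)*12 = (⅔ + √6/3)*12 = 8 + 4*√6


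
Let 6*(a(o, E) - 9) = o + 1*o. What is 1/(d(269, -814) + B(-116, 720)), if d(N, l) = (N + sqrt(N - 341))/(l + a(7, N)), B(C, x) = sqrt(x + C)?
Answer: 2408/(-807 + 4816*sqrt(151) - 18*I*sqrt(2)) ≈ 0.041252 + 1.799e-5*I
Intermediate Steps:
B(C, x) = sqrt(C + x)
a(o, E) = 9 + o/3 (a(o, E) = 9 + (o + 1*o)/6 = 9 + (o + o)/6 = 9 + (2*o)/6 = 9 + o/3)
d(N, l) = (N + sqrt(-341 + N))/(34/3 + l) (d(N, l) = (N + sqrt(N - 341))/(l + (9 + (1/3)*7)) = (N + sqrt(-341 + N))/(l + (9 + 7/3)) = (N + sqrt(-341 + N))/(l + 34/3) = (N + sqrt(-341 + N))/(34/3 + l))
1/(d(269, -814) + B(-116, 720)) = 1/(3*(269 + sqrt(-341 + 269))/(34 + 3*(-814)) + sqrt(-116 + 720)) = 1/(3*(269 + sqrt(-72))/(34 - 2442) + sqrt(604)) = 1/(3*(269 + 6*I*sqrt(2))/(-2408) + 2*sqrt(151)) = 1/(3*(-1/2408)*(269 + 6*I*sqrt(2)) + 2*sqrt(151)) = 1/((-807/2408 - 9*I*sqrt(2)/1204) + 2*sqrt(151)) = 1/(-807/2408 + 2*sqrt(151) - 9*I*sqrt(2)/1204)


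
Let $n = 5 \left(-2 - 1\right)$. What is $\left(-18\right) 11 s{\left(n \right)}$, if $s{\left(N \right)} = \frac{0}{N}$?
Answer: $0$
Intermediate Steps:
$n = -15$ ($n = 5 \left(-3\right) = -15$)
$s{\left(N \right)} = 0$
$\left(-18\right) 11 s{\left(n \right)} = \left(-18\right) 11 \cdot 0 = \left(-198\right) 0 = 0$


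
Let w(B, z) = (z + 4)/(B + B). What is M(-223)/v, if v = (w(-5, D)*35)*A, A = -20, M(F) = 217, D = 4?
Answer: 31/80 ≈ 0.38750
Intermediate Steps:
w(B, z) = (4 + z)/(2*B) (w(B, z) = (4 + z)/((2*B)) = (4 + z)*(1/(2*B)) = (4 + z)/(2*B))
v = 560 (v = (((1/2)*(4 + 4)/(-5))*35)*(-20) = (((1/2)*(-1/5)*8)*35)*(-20) = -4/5*35*(-20) = -28*(-20) = 560)
M(-223)/v = 217/560 = 217*(1/560) = 31/80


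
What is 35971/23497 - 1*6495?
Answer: -152577044/23497 ≈ -6493.5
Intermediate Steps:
35971/23497 - 1*6495 = 35971*(1/23497) - 6495 = 35971/23497 - 6495 = -152577044/23497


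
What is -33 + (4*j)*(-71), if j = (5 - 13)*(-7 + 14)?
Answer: 15871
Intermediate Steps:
j = -56 (j = -8*7 = -56)
-33 + (4*j)*(-71) = -33 + (4*(-56))*(-71) = -33 - 224*(-71) = -33 + 15904 = 15871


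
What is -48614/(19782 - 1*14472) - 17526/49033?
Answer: -1238376661/130182615 ≈ -9.5126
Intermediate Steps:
-48614/(19782 - 1*14472) - 17526/49033 = -48614/(19782 - 14472) - 17526*1/49033 = -48614/5310 - 17526/49033 = -48614*1/5310 - 17526/49033 = -24307/2655 - 17526/49033 = -1238376661/130182615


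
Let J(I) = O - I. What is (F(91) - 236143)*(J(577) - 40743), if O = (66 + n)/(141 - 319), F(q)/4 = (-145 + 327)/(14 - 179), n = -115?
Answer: 95526375946751/9790 ≈ 9.7575e+9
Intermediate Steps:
F(q) = -728/165 (F(q) = 4*((-145 + 327)/(14 - 179)) = 4*(182/(-165)) = 4*(182*(-1/165)) = 4*(-182/165) = -728/165)
O = 49/178 (O = (66 - 115)/(141 - 319) = -49/(-178) = -49*(-1/178) = 49/178 ≈ 0.27528)
J(I) = 49/178 - I
(F(91) - 236143)*(J(577) - 40743) = (-728/165 - 236143)*((49/178 - 1*577) - 40743) = -38964323*((49/178 - 577) - 40743)/165 = -38964323*(-102657/178 - 40743)/165 = -38964323/165*(-7354911/178) = 95526375946751/9790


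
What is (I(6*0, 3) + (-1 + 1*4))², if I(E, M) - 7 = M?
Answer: 169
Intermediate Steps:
I(E, M) = 7 + M
(I(6*0, 3) + (-1 + 1*4))² = ((7 + 3) + (-1 + 1*4))² = (10 + (-1 + 4))² = (10 + 3)² = 13² = 169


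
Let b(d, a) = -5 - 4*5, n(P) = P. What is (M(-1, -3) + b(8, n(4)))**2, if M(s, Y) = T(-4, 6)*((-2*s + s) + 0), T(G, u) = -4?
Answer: 841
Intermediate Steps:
b(d, a) = -25 (b(d, a) = -5 - 20 = -25)
M(s, Y) = 4*s (M(s, Y) = -4*((-2*s + s) + 0) = -4*(-s + 0) = -(-4)*s = 4*s)
(M(-1, -3) + b(8, n(4)))**2 = (4*(-1) - 25)**2 = (-4 - 25)**2 = (-29)**2 = 841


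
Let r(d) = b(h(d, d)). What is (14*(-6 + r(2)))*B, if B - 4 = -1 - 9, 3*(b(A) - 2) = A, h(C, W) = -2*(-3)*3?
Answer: -168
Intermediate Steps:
h(C, W) = 18 (h(C, W) = 6*3 = 18)
b(A) = 2 + A/3
r(d) = 8 (r(d) = 2 + (⅓)*18 = 2 + 6 = 8)
B = -6 (B = 4 + (-1 - 9) = 4 - 10 = -6)
(14*(-6 + r(2)))*B = (14*(-6 + 8))*(-6) = (14*2)*(-6) = 28*(-6) = -168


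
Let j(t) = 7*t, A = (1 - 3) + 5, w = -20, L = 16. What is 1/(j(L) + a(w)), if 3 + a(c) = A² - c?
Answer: 1/138 ≈ 0.0072464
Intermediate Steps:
A = 3 (A = -2 + 5 = 3)
a(c) = 6 - c (a(c) = -3 + (3² - c) = -3 + (9 - c) = 6 - c)
1/(j(L) + a(w)) = 1/(7*16 + (6 - 1*(-20))) = 1/(112 + (6 + 20)) = 1/(112 + 26) = 1/138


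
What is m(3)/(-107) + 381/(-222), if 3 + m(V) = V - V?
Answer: -13367/7918 ≈ -1.6882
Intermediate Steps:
m(V) = -3 (m(V) = -3 + (V - V) = -3 + 0 = -3)
m(3)/(-107) + 381/(-222) = -3/(-107) + 381/(-222) = -3*(-1/107) + 381*(-1/222) = 3/107 - 127/74 = -13367/7918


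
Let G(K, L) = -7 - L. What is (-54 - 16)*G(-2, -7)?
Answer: 0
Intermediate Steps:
(-54 - 16)*G(-2, -7) = (-54 - 16)*(-7 - 1*(-7)) = -70*(-7 + 7) = -70*0 = 0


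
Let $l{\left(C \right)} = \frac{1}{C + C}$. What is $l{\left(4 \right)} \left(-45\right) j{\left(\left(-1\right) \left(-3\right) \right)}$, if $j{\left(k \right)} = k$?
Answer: $- \frac{135}{8} \approx -16.875$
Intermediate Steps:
$l{\left(C \right)} = \frac{1}{2 C}$
$l{\left(4 \right)} \left(-45\right) j{\left(\left(-1\right) \left(-3\right) \right)} = \frac{1}{2 \cdot 4} \left(-45\right) \left(\left(-1\right) \left(-3\right)\right) = \frac{1}{2} \cdot \frac{1}{4} \left(-45\right) 3 = \frac{1}{8} \left(-45\right) 3 = \left(- \frac{45}{8}\right) 3 = - \frac{135}{8}$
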